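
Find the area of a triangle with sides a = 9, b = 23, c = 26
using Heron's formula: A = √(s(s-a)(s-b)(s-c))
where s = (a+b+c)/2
s = (9 + 23 + 26)/2 = 58/2 = 29
s − a = 20, s − b = 6, s − c = 3
s(s−a)(s−b)(s−c) = 29·20·6·3 = 10440
Area = √10440 ≈ 102.176

s = 29.0, Area = 102.2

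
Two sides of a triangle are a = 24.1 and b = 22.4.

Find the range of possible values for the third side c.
Triangle inequality: |a − b| < c < a + b
|a − b| = |24.1 − 22.4| = 1.7
a + b = 24.1 + 22.4 = 46.5

1.7 < c < 46.5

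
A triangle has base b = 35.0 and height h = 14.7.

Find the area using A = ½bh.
A = ½·b·h = ½·35.0·14.7 = ½·514.5 = 257.25

Area = 257.25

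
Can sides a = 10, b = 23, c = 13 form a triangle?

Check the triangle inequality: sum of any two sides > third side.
a + b vs c: 10 + 23 = 33 > 13  ✓
a + c vs b: 10 + 13 = 23 ≤ 23  ✗
b + c vs a: 23 + 13 = 36 > 10  ✓

No: 10 + 13 = 23 is not > 23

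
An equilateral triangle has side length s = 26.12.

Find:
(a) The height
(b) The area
(a) The height splits the triangle into two 30-60-90 halves: h = s·√3/2 = 26.12·1.73205/2 ≈ 45.2412/2 ≈ 22.6206
(b) Area = (√3/4)·s² = (√3/4)·26.12² = (√3/4)·682.2544 ≈ 0.433013·682.2544 ≈ 295.425

Height = 22.62, Area = 295.4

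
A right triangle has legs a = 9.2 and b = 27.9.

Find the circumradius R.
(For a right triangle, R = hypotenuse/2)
Hypotenuse c = √(a² + b²) = √(84.64 + 778.41) = √863.05 ≈ 29.3777
R = c/2 ≈ 29.3777/2 ≈ 14.6889

R = 14.69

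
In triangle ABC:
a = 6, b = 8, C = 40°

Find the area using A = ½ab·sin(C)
A = ½·a·b·sin(C) = ½·6·8·sin(40°)
sin(40°) ≈ 0.642788
A ≈ ½·48·0.642788 = 24·0.642788 ≈ 15.4269

Area = 15.43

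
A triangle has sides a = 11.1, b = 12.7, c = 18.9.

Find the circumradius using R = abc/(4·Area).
First find the area with Heron's formula.
s = (11.1 + 12.7 + 18.9)/2 = 21.35
Area = √(s(s−a)(s−b)(s−c)) = √(21.35·10.25·8.65·2.45) ≈ √4637.71 ≈ 68.1008
abc = 11.1·12.7·18.9 = 2664.333
R = abc/(4·Area) ≈ 2664.333/(4·68.1008) = 2664.333/272.403 ≈ 9.78085

R = 9.781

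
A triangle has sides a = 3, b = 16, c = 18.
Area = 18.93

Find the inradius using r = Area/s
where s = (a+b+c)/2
s = (3 + 16 + 18)/2 = 37/2 = 18.5
r = Area/s = 18.93/18.5 ≈ 1.02324

r = 1.023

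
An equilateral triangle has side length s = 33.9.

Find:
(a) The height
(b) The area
(a) The height splits the triangle into two 30-60-90 halves: h = s·√3/2 = 33.9·1.73205/2 ≈ 58.7165/2 ≈ 29.3583
(b) Area = (√3/4)·s² = (√3/4)·33.9² = (√3/4)·1149.21 ≈ 0.433013·1149.21 ≈ 497.623

Height = 29.36, Area = 497.6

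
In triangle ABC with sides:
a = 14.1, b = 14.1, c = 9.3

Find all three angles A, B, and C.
Law of cosines for each angle (a² = 198.81, b² = 198.81, c² = 86.49):
cos(A) = (b² + c² − a²)/(2bc) = (198.81 + 86.49 − 198.81)/(2·14.1·9.3) = 86.49/262.26 ≈ 0.329787  ⇒  A ≈ 70.7441°
cos(B) = (a² + c² − b²)/(2ac) = (198.81 + 86.49 − 198.81)/(2·14.1·9.3) = 86.49/262.26 ≈ 0.329787  ⇒  B ≈ 70.7441°
cos(C) = (a² + b² − c²)/(2ab) = (198.81 + 198.81 − 86.49)/(2·14.1·14.1) = 311.13/397.62 ≈ 0.782481  ⇒  C ≈ 38.5117°
Check: A + B + C ≈ 180°

A = 70.74°, B = 70.74°, C = 38.51°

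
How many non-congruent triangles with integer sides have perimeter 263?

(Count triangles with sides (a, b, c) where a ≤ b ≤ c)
Let a ≤ b ≤ c with a + b + c = 263. The only binding inequality is a + b > c, i.e. 263 − c > c, so c < 263/2; and c ≥ 263/3 since c is the largest side.
So 88 ≤ c ≤ 131. For each c, b runs from ⌈(263 − c)/2⌉ up to c (then a = 263 − b − c satisfies 1 ≤ a ≤ b automatically), giving c − ⌈(263 − c)/2⌉ + 1 choices.
Summing over c: 1 + 3 + 4 + 6 + … + 64 + 66  (44 terms, c = 88, …, 131) = 1474
Check (closed form: nearest integer to p²/48 for even p, (p+3)²/48 for odd p): (263+3)²/48 = 266²/48 = 70756/48 ≈ 1474.08 → 1474

1474 triangles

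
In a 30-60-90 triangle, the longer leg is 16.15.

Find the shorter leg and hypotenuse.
In a 30-60-90 triangle the sides are in ratio 1 : √3 : 2, so short leg = long leg/√3 and hypotenuse = 2·(short leg).
Short leg = 16.15/√3 ≈ 16.15/1.73205 ≈ 9.32421
Hypotenuse = 2·9.32421 ≈ 18.6484

Short leg = 9.324, Hypotenuse = 18.65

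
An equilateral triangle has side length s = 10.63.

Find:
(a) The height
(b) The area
(a) The height splits the triangle into two 30-60-90 halves: h = s·√3/2 = 10.63·1.73205/2 ≈ 18.4117/2 ≈ 9.20585
(b) Area = (√3/4)·s² = (√3/4)·10.63² = (√3/4)·112.9969 ≈ 0.433013·112.9969 ≈ 48.9291

Height = 9.206, Area = 48.93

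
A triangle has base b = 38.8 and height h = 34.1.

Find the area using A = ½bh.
A = ½·b·h = ½·38.8·34.1 = ½·1323.08 = 661.54

Area = 661.54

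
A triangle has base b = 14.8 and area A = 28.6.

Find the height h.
A = ½·b·h  ⇒  h = 2A/b = 2·28.6/14.8 = 57.2/14.8 ≈ 3.86486

h = 3.865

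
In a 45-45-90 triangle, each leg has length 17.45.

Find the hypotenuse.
In a 45-45-90 triangle the sides are in ratio 1 : 1 : √2, so hypotenuse = leg·√2.
Hypotenuse = 17.45·√2 ≈ 17.45·1.41421 ≈ 24.678

Hypotenuse = 17.45√2 = 24.68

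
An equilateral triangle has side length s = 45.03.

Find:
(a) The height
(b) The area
(a) The height splits the triangle into two 30-60-90 halves: h = s·√3/2 = 45.03·1.73205/2 ≈ 77.9942/2 ≈ 38.9971
(b) Area = (√3/4)·s² = (√3/4)·45.03² = (√3/4)·2027.7009 ≈ 0.433013·2027.7009 ≈ 878.02

Height = 39, Area = 878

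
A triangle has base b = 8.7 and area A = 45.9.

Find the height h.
A = ½·b·h  ⇒  h = 2A/b = 2·45.9/8.7 = 91.8/8.7 ≈ 10.5517

h = 10.55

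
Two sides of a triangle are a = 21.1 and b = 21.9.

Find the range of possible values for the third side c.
Triangle inequality: |a − b| < c < a + b
|a − b| = |21.1 − 21.9| = 0.8
a + b = 21.1 + 21.9 = 43

0.8 < c < 43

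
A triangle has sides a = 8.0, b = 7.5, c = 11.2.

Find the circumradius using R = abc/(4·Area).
First find the area with Heron's formula.
s = (8.0 + 7.5 + 11.2)/2 = 13.35
Area = √(s(s−a)(s−b)(s−c)) = √(13.35·5.35·5.85·2.15) ≈ √898.316 ≈ 29.9719
abc = 8.0·7.5·11.2 = 672
R = abc/(4·Area) ≈ 672/(4·29.9719) = 672/119.888 ≈ 5.60524

R = 5.605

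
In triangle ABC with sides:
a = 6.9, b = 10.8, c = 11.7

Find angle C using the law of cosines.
c² = a² + b² − 2ab·cos(C)  ⇒  cos(C) = (a² + b² − c²)/(2ab)
cos(C) = (6.9² + 10.8² − 11.7²)/(2·6.9·10.8) = (47.61 + 116.64 − 136.89)/149.04 = 27.36/149.04 ≈ 0.183575
C = arccos(0.183575) ≈ 79.4219°

C = 79.42°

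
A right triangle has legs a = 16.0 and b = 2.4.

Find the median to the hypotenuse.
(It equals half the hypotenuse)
Hypotenuse c = √(a² + b²) = √(256 + 5.76) = √261.76 ≈ 16.179
Median to hypotenuse = c/2 ≈ 16.179/2 ≈ 8.0895

Median = 8.089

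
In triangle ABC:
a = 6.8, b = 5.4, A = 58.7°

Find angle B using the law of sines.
a/sin(A) = b/sin(B)  ⇒  sin(B) = b·sin(A)/a = 5.4·sin(58.7°)/6.8
sin(58.7°) ≈ 0.854459
sin(B) ≈ 5.4·0.854459/6.8 ≈ 4.61408/6.8 ≈ 0.678541
B = arcsin(0.678541) ≈ 42.7297°
(Since b ≤ a we need B ≤ A, so the obtuse alternative 180° − 42.7297° ≈ 137.27° is rejected.)

B = 42.73°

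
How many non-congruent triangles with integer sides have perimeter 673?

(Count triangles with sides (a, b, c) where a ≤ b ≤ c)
Let a ≤ b ≤ c with a + b + c = 673. The only binding inequality is a + b > c, i.e. 673 − c > c, so c < 673/2; and c ≥ 673/3 since c is the largest side.
So 225 ≤ c ≤ 336. For each c, b runs from ⌈(673 − c)/2⌉ up to c (then a = 673 − b − c satisfies 1 ≤ a ≤ b automatically), giving c − ⌈(673 − c)/2⌉ + 1 choices.
Summing over c: 2 + 3 + 5 + 6 + … + 167 + 168  (112 terms, c = 225, …, 336) = 9520
Check (closed form: nearest integer to p²/48 for even p, (p+3)²/48 for odd p): (673+3)²/48 = 676²/48 = 456976/48 ≈ 9520.33 → 9520

9520 triangles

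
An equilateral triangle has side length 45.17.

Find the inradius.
r = Area/s with s the semi-perimeter.
Area = (√3/4)·45.17² = (√3/4)·2040.3289 ≈ 0.433013·2040.3289 ≈ 883.488
s = 3·45.17/2 = 67.755
r ≈ 883.488/67.755 ≈ 13.0395
(Equivalently r = side/(2√3) = 45.17/3.4641 ≈ 13.0395.)

r = 13.04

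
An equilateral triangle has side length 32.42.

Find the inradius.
r = Area/s with s the semi-perimeter.
Area = (√3/4)·32.42² = (√3/4)·1051.0564 ≈ 0.433013·1051.0564 ≈ 455.121
s = 3·32.42/2 = 48.63
r ≈ 455.121/48.63 ≈ 9.35885
(Equivalently r = side/(2√3) = 32.42/3.4641 ≈ 9.35885.)

r = 9.359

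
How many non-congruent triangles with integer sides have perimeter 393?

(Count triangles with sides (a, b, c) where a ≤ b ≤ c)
Let a ≤ b ≤ c with a + b + c = 393. The only binding inequality is a + b > c, i.e. 393 − c > c, so c < 393/2; and c ≥ 393/3 since c is the largest side.
So 131 ≤ c ≤ 196. For each c, b runs from ⌈(393 − c)/2⌉ up to c (then a = 393 − b − c satisfies 1 ≤ a ≤ b automatically), giving c − ⌈(393 − c)/2⌉ + 1 choices.
Summing over c: 1 + 2 + 4 + 5 + … + 97 + 98  (66 terms, c = 131, …, 196) = 3267
Check (closed form: nearest integer to p²/48 for even p, (p+3)²/48 for odd p): (393+3)²/48 = 396²/48 = 156816/48 ≈ 3267.00 → 3267

3267 triangles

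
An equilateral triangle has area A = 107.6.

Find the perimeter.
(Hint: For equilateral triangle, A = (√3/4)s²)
A = (√3/4)s²  ⇒  s² = 4A/√3 = 4·107.6/√3 = 430.4/1.73205 ≈ 248.492
s ≈ √248.492 ≈ 15.7636
Perimeter = 3s ≈ 3·15.7636 ≈ 47.2908

Perimeter = 47.29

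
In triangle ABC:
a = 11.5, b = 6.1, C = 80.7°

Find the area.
Two sides and the included angle (SAS): A = ½·a·b·sin(C) = ½·11.5·6.1·sin(80.7°)
sin(80.7°) ≈ 0.986856
A ≈ ½·70.15·0.986856 = 35.075·0.986856 ≈ 34.614

Area = 34.61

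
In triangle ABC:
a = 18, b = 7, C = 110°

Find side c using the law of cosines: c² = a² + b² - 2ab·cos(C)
c² = 18² + 7² − 2·18·7·cos(110°)
cos(110°) ≈ -0.34202
c² ≈ 324 + 49 − 252·(-0.34202) ≈ 373 + 86.1891 ≈ 459.189
c ≈ √459.189 ≈ 21.4287

c = 21.43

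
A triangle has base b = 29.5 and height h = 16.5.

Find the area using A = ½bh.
A = ½·b·h = ½·29.5·16.5 = ½·486.75 = 243.375

Area = 243.375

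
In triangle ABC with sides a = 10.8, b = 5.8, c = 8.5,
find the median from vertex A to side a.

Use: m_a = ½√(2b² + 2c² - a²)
m_a = ½√(2·5.8² + 2·8.5² − 10.8²) = ½√(2·33.64 + 2·72.25 − 116.64) = ½√(67.28 + 144.5 − 116.64) = ½√95.14
√95.14 ≈ 9.75397, so m_a ≈ 4.87699

m_a = 4.877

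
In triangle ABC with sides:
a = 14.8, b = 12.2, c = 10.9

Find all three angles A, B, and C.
Law of cosines for each angle (a² = 219.04, b² = 148.84, c² = 118.81):
cos(A) = (b² + c² − a²)/(2bc) = (148.84 + 118.81 − 219.04)/(2·12.2·10.9) = 48.61/265.96 ≈ 0.182772  ⇒  A ≈ 79.4687°
cos(B) = (a² + c² − b²)/(2ac) = (219.04 + 118.81 − 148.84)/(2·14.8·10.9) = 189.01/322.64 ≈ 0.585823  ⇒  B ≈ 54.1388°
cos(C) = (a² + b² − c²)/(2ab) = (219.04 + 148.84 − 118.81)/(2·14.8·12.2) = 249.07/361.12 ≈ 0.689715  ⇒  C ≈ 46.3924°
Check: A + B + C ≈ 180°

A = 79.47°, B = 54.14°, C = 46.39°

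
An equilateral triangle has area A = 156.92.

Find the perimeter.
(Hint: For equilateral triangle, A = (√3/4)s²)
A = (√3/4)s²  ⇒  s² = 4A/√3 = 4·156.92/√3 = 627.68/1.73205 ≈ 362.391
s ≈ √362.391 ≈ 19.0366
Perimeter = 3s ≈ 3·19.0366 ≈ 57.1097

Perimeter = 57.11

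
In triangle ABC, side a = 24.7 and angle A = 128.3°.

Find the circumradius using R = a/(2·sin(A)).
R = a/(2·sin(A)) = 24.7/(2·sin(128.3°))
sin(128.3°) ≈ 0.784776
R ≈ 24.7/(2·0.784776) = 24.7/1.56955 ≈ 15.737

R = 15.74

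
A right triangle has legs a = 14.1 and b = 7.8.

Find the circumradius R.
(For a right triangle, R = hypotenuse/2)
Hypotenuse c = √(a² + b²) = √(198.81 + 60.84) = √259.65 ≈ 16.1137
R = c/2 ≈ 16.1137/2 ≈ 8.05683

R = 8.057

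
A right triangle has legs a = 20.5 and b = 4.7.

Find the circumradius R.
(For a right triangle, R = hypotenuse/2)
Hypotenuse c = √(a² + b²) = √(420.25 + 22.09) = √442.34 ≈ 21.0319
R = c/2 ≈ 21.0319/2 ≈ 10.5159

R = 10.52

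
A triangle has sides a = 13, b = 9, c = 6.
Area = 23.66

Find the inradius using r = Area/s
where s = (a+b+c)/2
s = (13 + 9 + 6)/2 = 28/2 = 14
r = Area/s = 23.66/14 ≈ 1.69

r = 1.69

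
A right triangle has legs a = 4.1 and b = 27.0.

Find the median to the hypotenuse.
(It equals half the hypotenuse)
Hypotenuse c = √(a² + b²) = √(16.81 + 729) = √745.81 ≈ 27.3095
Median to hypotenuse = c/2 ≈ 27.3095/2 ≈ 13.6548

Median = 13.65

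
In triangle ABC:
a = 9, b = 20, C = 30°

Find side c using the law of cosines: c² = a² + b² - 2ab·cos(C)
c² = 9² + 20² − 2·9·20·cos(30°)
cos(30°) ≈ 0.866025
c² ≈ 81 + 400 − 360·(0.866025) ≈ 481 − 311.769 ≈ 169.231
c ≈ √169.231 ≈ 13.0089

c = 13.01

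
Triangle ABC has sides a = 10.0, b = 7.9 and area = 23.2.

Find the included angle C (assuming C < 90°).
Area = ½·a·b·sin(C)  ⇒  sin(C) = 2·Area/(a·b) = 2·23.2/(10.0·7.9) = 46.4/79 ≈ 0.587342
C = arcsin(0.587342) ≈ 35.9686° (taking the acute solution since C < 90°)

C = 35.97°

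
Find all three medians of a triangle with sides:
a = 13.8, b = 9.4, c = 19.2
Median formula: m_a = ½√(2b² + 2c² − a²) (and cyclically). a² = 190.44, b² = 88.36, c² = 368.64.
m_a = ½√(2·88.36 + 2·368.64 − 190.44) = ½√723.56 ≈ ½·26.8991 ≈ 13.4495
m_b = ½√(2·190.44 + 2·368.64 − 88.36) = ½√1029.8 ≈ ½·32.0905 ≈ 16.0452
m_c = ½√(2·190.44 + 2·88.36 − 368.64) = ½√188.96 ≈ ½·13.7463 ≈ 6.87314

m_a = 13.45, m_b = 16.05, m_c = 6.873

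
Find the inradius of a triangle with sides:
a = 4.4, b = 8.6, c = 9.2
r = Area/s where s is the semi-perimeter.
s = (4.4 + 8.6 + 9.2)/2 = 22.2/2 = 11.1
Area = √(s(s−a)(s−b)(s−c)) = √(11.1·6.7·2.5·1.9) ≈ √353.257 ≈ 18.7951
r ≈ 18.7951/11.1 ≈ 1.69326

r = 1.693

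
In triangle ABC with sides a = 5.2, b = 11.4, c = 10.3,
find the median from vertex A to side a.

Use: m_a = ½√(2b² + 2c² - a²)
m_a = ½√(2·11.4² + 2·10.3² − 5.2²) = ½√(2·129.96 + 2·106.09 − 27.04) = ½√(259.92 + 212.18 − 27.04) = ½√445.06
√445.06 ≈ 21.0964, so m_a ≈ 10.5482

m_a = 10.55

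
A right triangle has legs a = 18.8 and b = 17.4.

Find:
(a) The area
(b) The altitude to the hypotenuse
(a) The legs are perpendicular, so Area = ½·a·b = ½·18.8·17.4 = ½·327.12 = 163.56
(b) Hypotenuse c = √(a² + b²) = √(353.44 + 302.76) = √656.2 ≈ 25.6164
    Area = ½·c·h_c  ⇒  h_c = 2·Area/c = 327.12/25.6164 ≈ 12.7699

Area = 163.56, h_c = 12.77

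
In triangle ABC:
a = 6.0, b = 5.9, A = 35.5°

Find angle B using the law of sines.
a/sin(A) = b/sin(B)  ⇒  sin(B) = b·sin(A)/a = 5.9·sin(35.5°)/6.0
sin(35.5°) ≈ 0.580703
sin(B) ≈ 5.9·0.580703/6.0 ≈ 3.42615/6.0 ≈ 0.571025
B = arcsin(0.571025) ≈ 34.8217°
(Since b ≤ a we need B ≤ A, so the obtuse alternative 180° − 34.8217° ≈ 145.178° is rejected.)

B = 34.82°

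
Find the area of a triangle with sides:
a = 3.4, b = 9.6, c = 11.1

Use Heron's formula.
s = (3.4 + 9.6 + 11.1)/2 = 24.1/2 = 12.05
s − a = 8.65, s − b = 2.45, s − c = 0.95
s(s−a)(s−b)(s−c) = 12.05·8.65·2.45·0.95 ≈ 242.601
Area = √242.601 ≈ 15.5757

Area = 15.58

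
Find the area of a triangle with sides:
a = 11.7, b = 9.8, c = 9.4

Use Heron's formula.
s = (11.7 + 9.8 + 9.4)/2 = 30.9/2 = 15.45
s − a = 3.75, s − b = 5.65, s − c = 6.05
s(s−a)(s−b)(s−c) = 15.45·3.75·5.65·6.05 ≈ 1980.45
Area = √1980.45 ≈ 44.5022

Area = 44.5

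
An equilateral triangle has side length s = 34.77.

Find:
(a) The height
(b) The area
(a) The height splits the triangle into two 30-60-90 halves: h = s·√3/2 = 34.77·1.73205/2 ≈ 60.2234/2 ≈ 30.1117
(b) Area = (√3/4)·s² = (√3/4)·34.77² = (√3/4)·1208.9529 ≈ 0.433013·1208.9529 ≈ 523.492

Height = 30.11, Area = 523.5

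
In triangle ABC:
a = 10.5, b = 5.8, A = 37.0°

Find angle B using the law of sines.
a/sin(A) = b/sin(B)  ⇒  sin(B) = b·sin(A)/a = 5.8·sin(37.0°)/10.5
sin(37.0°) ≈ 0.601815
sin(B) ≈ 5.8·0.601815/10.5 ≈ 3.49053/10.5 ≈ 0.332431
B = arcsin(0.332431) ≈ 19.4164°
(Since b ≤ a we need B ≤ A, so the obtuse alternative 180° − 19.4164° ≈ 160.584° is rejected.)

B = 19.42°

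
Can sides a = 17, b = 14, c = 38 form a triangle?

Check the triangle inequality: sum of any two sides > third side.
a + b vs c: 17 + 14 = 31 ≤ 38  ✗
a + c vs b: 17 + 38 = 55 > 14  ✓
b + c vs a: 14 + 38 = 52 > 17  ✓

No: 17 + 14 = 31 is not > 38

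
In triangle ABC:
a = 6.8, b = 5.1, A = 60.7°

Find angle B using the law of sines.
a/sin(A) = b/sin(B)  ⇒  sin(B) = b·sin(A)/a = 5.1·sin(60.7°)/6.8
sin(60.7°) ≈ 0.872069
sin(B) ≈ 5.1·0.872069/6.8 ≈ 4.44755/6.8 ≈ 0.654052
B = arcsin(0.654052) ≈ 40.8478°
(Since b ≤ a we need B ≤ A, so the obtuse alternative 180° − 40.8478° ≈ 139.152° is rejected.)

B = 40.85°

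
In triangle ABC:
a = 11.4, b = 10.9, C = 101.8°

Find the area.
Two sides and the included angle (SAS): A = ½·a·b·sin(C) = ½·11.4·10.9·sin(101.8°)
sin(101.8°) ≈ 0.978867
A ≈ ½·124.26·0.978867 = 62.13·0.978867 ≈ 60.817

Area = 60.82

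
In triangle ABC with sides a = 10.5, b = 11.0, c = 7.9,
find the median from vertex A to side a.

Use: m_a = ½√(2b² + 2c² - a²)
m_a = ½√(2·11.0² + 2·7.9² − 10.5²) = ½√(2·121 + 2·62.41 − 110.25) = ½√(242 + 124.82 − 110.25) = ½√256.57
√256.57 ≈ 16.0178, so m_a ≈ 8.0089

m_a = 8.009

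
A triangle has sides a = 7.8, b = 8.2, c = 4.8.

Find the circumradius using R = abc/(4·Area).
First find the area with Heron's formula.
s = (7.8 + 8.2 + 4.8)/2 = 10.4
Area = √(s(s−a)(s−b)(s−c)) = √(10.4·2.6·2.2·5.6) ≈ √333.133 ≈ 18.2519
abc = 7.8·8.2·4.8 = 307.008
R = abc/(4·Area) ≈ 307.008/(4·18.2519) = 307.008/73.0077 ≈ 4.20515

R = 4.205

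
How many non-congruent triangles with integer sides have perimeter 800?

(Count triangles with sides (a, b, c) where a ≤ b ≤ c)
Let a ≤ b ≤ c with a + b + c = 800. The only binding inequality is a + b > c, i.e. 800 − c > c, so c < 800/2; and c ≥ 800/3 since c is the largest side.
So 267 ≤ c ≤ 399. For each c, b runs from ⌈(800 − c)/2⌉ up to c (then a = 800 − b − c satisfies 1 ≤ a ≤ b automatically), giving c − ⌈(800 − c)/2⌉ + 1 choices.
Summing over c: 1 + 3 + 4 + 6 + … + 198 + 199  (133 terms, c = 267, …, 399) = 13333
Check (closed form: nearest integer to p²/48 for even p, (p+3)²/48 for odd p): 800²/48 = 640000/48 ≈ 13333.33 → 13333

13333 triangles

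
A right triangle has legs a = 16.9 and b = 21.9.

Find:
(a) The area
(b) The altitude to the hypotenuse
(a) The legs are perpendicular, so Area = ½·a·b = ½·16.9·21.9 = ½·370.11 = 185.055
(b) Hypotenuse c = √(a² + b²) = √(285.61 + 479.61) = √765.22 ≈ 27.6626
    Area = ½·c·h_c  ⇒  h_c = 2·Area/c = 370.11/27.6626 ≈ 13.3794

Area = 185.055, h_c = 13.38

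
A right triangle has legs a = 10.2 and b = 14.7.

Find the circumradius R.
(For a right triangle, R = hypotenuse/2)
Hypotenuse c = √(a² + b²) = √(104.04 + 216.09) = √320.13 ≈ 17.8922
R = c/2 ≈ 17.8922/2 ≈ 8.94609

R = 8.946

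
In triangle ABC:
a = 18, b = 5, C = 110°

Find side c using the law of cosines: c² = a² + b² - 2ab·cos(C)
c² = 18² + 5² − 2·18·5·cos(110°)
cos(110°) ≈ -0.34202
c² ≈ 324 + 25 − 180·(-0.34202) ≈ 349 + 61.5636 ≈ 410.564
c ≈ √410.564 ≈ 20.2624

c = 20.26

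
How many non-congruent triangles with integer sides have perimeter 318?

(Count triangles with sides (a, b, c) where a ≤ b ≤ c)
Let a ≤ b ≤ c with a + b + c = 318. The only binding inequality is a + b > c, i.e. 318 − c > c, so c < 318/2; and c ≥ 318/3 since c is the largest side.
So 106 ≤ c ≤ 158. For each c, b runs from ⌈(318 − c)/2⌉ up to c (then a = 318 − b − c satisfies 1 ≤ a ≤ b automatically), giving c − ⌈(318 − c)/2⌉ + 1 choices.
Summing over c: 1 + 2 + 4 + 5 + … + 77 + 79  (53 terms, c = 106, …, 158) = 2107
Check (closed form: nearest integer to p²/48 for even p, (p+3)²/48 for odd p): 318²/48 = 101124/48 ≈ 2106.75 → 2107

2107 triangles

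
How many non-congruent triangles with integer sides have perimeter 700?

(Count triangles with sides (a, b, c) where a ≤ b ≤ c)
Let a ≤ b ≤ c with a + b + c = 700. The only binding inequality is a + b > c, i.e. 700 − c > c, so c < 700/2; and c ≥ 700/3 since c is the largest side.
So 234 ≤ c ≤ 349. For each c, b runs from ⌈(700 − c)/2⌉ up to c (then a = 700 − b − c satisfies 1 ≤ a ≤ b automatically), giving c − ⌈(700 − c)/2⌉ + 1 choices.
Summing over c: 2 + 3 + 5 + 6 + … + 173 + 174  (116 terms, c = 234, …, 349) = 10208
Check (closed form: nearest integer to p²/48 for even p, (p+3)²/48 for odd p): 700²/48 = 490000/48 ≈ 10208.33 → 10208

10208 triangles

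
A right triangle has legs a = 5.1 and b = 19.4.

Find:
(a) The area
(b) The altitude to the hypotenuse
(a) The legs are perpendicular, so Area = ½·a·b = ½·5.1·19.4 = ½·98.94 = 49.47
(b) Hypotenuse c = √(a² + b²) = √(26.01 + 376.36) = √402.37 ≈ 20.0592
    Area = ½·c·h_c  ⇒  h_c = 2·Area/c = 98.94/20.0592 ≈ 4.93241

Area = 49.47, h_c = 4.932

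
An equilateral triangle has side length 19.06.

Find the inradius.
r = Area/s with s the semi-perimeter.
Area = (√3/4)·19.06² = (√3/4)·363.2836 ≈ 0.433013·363.2836 ≈ 157.306
s = 3·19.06/2 = 28.59
r ≈ 157.306/28.59 ≈ 5.50215
(Equivalently r = side/(2√3) = 19.06/3.4641 ≈ 5.50215.)

r = 5.502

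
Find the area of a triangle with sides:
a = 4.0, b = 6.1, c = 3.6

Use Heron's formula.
s = (4.0 + 6.1 + 3.6)/2 = 13.7/2 = 6.85
s − a = 2.85, s − b = 0.75, s − c = 3.25
s(s−a)(s−b)(s−c) = 6.85·2.85·0.75·3.25 ≈ 47.5861
Area = √47.5861 ≈ 6.89827

Area = 6.898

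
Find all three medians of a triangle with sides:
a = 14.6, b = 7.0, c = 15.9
Median formula: m_a = ½√(2b² + 2c² − a²) (and cyclically). a² = 213.16, b² = 49, c² = 252.81.
m_a = ½√(2·49 + 2·252.81 − 213.16) = ½√390.46 ≈ ½·19.7601 ≈ 9.88003
m_b = ½√(2·213.16 + 2·252.81 − 49) = ½√882.94 ≈ ½·29.7143 ≈ 14.8572
m_c = ½√(2·213.16 + 2·49 − 252.81) = ½√271.51 ≈ ½·16.4776 ≈ 8.23878

m_a = 9.88, m_b = 14.86, m_c = 8.239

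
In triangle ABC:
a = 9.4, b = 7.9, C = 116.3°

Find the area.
Two sides and the included angle (SAS): A = ½·a·b·sin(C) = ½·9.4·7.9·sin(116.3°)
sin(116.3°) ≈ 0.896486
A ≈ ½·74.26·0.896486 = 37.13·0.896486 ≈ 33.2865

Area = 33.29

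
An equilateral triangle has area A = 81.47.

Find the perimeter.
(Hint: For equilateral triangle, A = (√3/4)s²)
A = (√3/4)s²  ⇒  s² = 4A/√3 = 4·81.47/√3 = 325.88/1.73205 ≈ 188.147
s ≈ √188.147 ≈ 13.7167
Perimeter = 3s ≈ 3·13.7167 ≈ 41.15

Perimeter = 41.15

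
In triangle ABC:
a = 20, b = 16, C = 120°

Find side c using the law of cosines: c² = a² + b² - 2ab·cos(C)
c² = 20² + 16² − 2·20·16·cos(120°)
cos(120°) ≈ -0.5
c² ≈ 400 + 256 − 640·(-0.5) ≈ 656 + 320 ≈ 976
c ≈ √976 ≈ 31.241

c = 31.24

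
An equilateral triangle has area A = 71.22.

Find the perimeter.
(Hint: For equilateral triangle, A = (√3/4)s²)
A = (√3/4)s²  ⇒  s² = 4A/√3 = 4·71.22/√3 = 284.88/1.73205 ≈ 164.476
s ≈ √164.476 ≈ 12.8248
Perimeter = 3s ≈ 3·12.8248 ≈ 38.4744

Perimeter = 38.47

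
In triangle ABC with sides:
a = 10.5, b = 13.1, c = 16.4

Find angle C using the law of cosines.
c² = a² + b² − 2ab·cos(C)  ⇒  cos(C) = (a² + b² − c²)/(2ab)
cos(C) = (10.5² + 13.1² − 16.4²)/(2·10.5·13.1) = (110.25 + 171.61 − 268.96)/275.1 = 12.9/275.1 ≈ 0.046892
C = arccos(0.046892) ≈ 87.3123°

C = 87.31°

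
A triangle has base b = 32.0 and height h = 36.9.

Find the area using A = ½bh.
A = ½·b·h = ½·32.0·36.9 = ½·1180.8 = 590.4

Area = 590.4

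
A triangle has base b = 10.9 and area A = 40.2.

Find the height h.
A = ½·b·h  ⇒  h = 2A/b = 2·40.2/10.9 = 80.4/10.9 ≈ 7.37615

h = 7.376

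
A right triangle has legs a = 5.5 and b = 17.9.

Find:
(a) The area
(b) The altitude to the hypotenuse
(a) The legs are perpendicular, so Area = ½·a·b = ½·5.5·17.9 = ½·98.45 = 49.225
(b) Hypotenuse c = √(a² + b²) = √(30.25 + 320.41) = √350.66 ≈ 18.7259
    Area = ½·c·h_c  ⇒  h_c = 2·Area/c = 98.45/18.7259 ≈ 5.25742

Area = 49.225, h_c = 5.257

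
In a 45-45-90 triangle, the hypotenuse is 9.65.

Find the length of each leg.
In a 45-45-90 triangle hypotenuse = leg·√2, so leg = hypotenuse/√2.
Leg = 9.65/√2 ≈ 9.65/1.41421 ≈ 6.82358

Each leg = 6.824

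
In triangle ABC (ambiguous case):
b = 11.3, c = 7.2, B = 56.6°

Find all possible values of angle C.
b/sin(B) = c/sin(C)  ⇒  sin(C) = c·sin(B)/b = 7.2·sin(56.6°)/11.3
sin(56.6°) ≈ 0.834848
sin(C) ≈ 7.2·0.834848/11.3 ≈ 6.0109/11.3 ≈ 0.531938
Candidate 1: C₁ = arcsin(0.531938) ≈ 32.1365°  →  A = 180° − 56.6° − 32.1365° ≈ 91.2635° > 0, valid
Candidate 2: C₂ = 180° − C₁ ≈ 147.863°  →  A = 180° − 56.6° − 147.863° ≈ -24.4635° ≤ 0, not a valid triangle

C = 32.14° (one solution)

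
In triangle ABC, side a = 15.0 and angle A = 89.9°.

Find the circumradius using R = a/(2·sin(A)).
R = a/(2·sin(A)) = 15.0/(2·sin(89.9°))
sin(89.9°) ≈ 0.999998
R ≈ 15.0/(2·0.999998) = 15.0/2 ≈ 7.50001

R = 7.5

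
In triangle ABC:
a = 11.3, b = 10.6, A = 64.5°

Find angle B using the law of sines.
a/sin(A) = b/sin(B)  ⇒  sin(B) = b·sin(A)/a = 10.6·sin(64.5°)/11.3
sin(64.5°) ≈ 0.902585
sin(B) ≈ 10.6·0.902585/11.3 ≈ 9.5674/11.3 ≈ 0.846673
B = arcsin(0.846673) ≈ 57.8516°
(Since b ≤ a we need B ≤ A, so the obtuse alternative 180° − 57.8516° ≈ 122.148° is rejected.)

B = 57.85°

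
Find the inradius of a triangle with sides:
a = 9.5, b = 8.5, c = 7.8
r = Area/s where s is the semi-perimeter.
s = (9.5 + 8.5 + 7.8)/2 = 25.8/2 = 12.9
Area = √(s(s−a)(s−b)(s−c)) = √(12.9·3.4·4.4·5.1) ≈ √984.218 ≈ 31.3723
r ≈ 31.3723/12.9 ≈ 2.43196

r = 2.432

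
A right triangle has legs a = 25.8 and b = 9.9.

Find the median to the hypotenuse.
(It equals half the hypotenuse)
Hypotenuse c = √(a² + b²) = √(665.64 + 98.01) = √763.65 ≈ 27.6342
Median to hypotenuse = c/2 ≈ 27.6342/2 ≈ 13.8171

Median = 13.82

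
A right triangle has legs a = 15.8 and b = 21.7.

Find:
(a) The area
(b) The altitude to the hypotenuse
(a) The legs are perpendicular, so Area = ½·a·b = ½·15.8·21.7 = ½·342.86 = 171.43
(b) Hypotenuse c = √(a² + b²) = √(249.64 + 470.89) = √720.53 ≈ 26.8427
    Area = ½·c·h_c  ⇒  h_c = 2·Area/c = 342.86/26.8427 ≈ 12.7729

Area = 171.43, h_c = 12.77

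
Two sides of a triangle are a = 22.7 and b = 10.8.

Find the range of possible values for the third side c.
Triangle inequality: |a − b| < c < a + b
|a − b| = |22.7 − 10.8| = 11.9
a + b = 22.7 + 10.8 = 33.5

11.9 < c < 33.5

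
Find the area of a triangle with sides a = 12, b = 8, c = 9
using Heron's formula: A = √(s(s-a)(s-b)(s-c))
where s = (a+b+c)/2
s = (12 + 8 + 9)/2 = 29/2 = 14.5
s − a = 2.5, s − b = 6.5, s − c = 5.5
s(s−a)(s−b)(s−c) = 14.5·2.5·6.5·5.5 = 1295.9375
Area = √1295.9375 ≈ 35.9991

s = 14.5, Area = 36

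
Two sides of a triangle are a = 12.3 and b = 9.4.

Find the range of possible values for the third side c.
Triangle inequality: |a − b| < c < a + b
|a − b| = |12.3 − 9.4| = 2.9
a + b = 12.3 + 9.4 = 21.7

2.9 < c < 21.7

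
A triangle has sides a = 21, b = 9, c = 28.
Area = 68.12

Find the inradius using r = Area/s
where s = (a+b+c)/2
s = (21 + 9 + 28)/2 = 58/2 = 29
r = Area/s = 68.12/29 ≈ 2.34897

r = 2.349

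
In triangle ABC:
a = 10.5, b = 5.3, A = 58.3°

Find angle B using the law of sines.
a/sin(A) = b/sin(B)  ⇒  sin(B) = b·sin(A)/a = 5.3·sin(58.3°)/10.5
sin(58.3°) ≈ 0.850811
sin(B) ≈ 5.3·0.850811/10.5 ≈ 4.5093/10.5 ≈ 0.429457
B = arcsin(0.429457) ≈ 25.4331°
(Since b ≤ a we need B ≤ A, so the obtuse alternative 180° − 25.4331° ≈ 154.567° is rejected.)

B = 25.43°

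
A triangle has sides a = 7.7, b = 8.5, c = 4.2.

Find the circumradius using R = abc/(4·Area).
First find the area with Heron's formula.
s = (7.7 + 8.5 + 4.2)/2 = 10.2
Area = √(s(s−a)(s−b)(s−c)) = √(10.2·2.5·1.7·6) ≈ √260.1 ≈ 16.1276
abc = 7.7·8.5·4.2 = 274.89
R = abc/(4·Area) ≈ 274.89/(4·16.1276) = 274.89/64.5105 ≈ 4.26117

R = 4.261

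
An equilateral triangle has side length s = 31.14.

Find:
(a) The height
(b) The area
(a) The height splits the triangle into two 30-60-90 halves: h = s·√3/2 = 31.14·1.73205/2 ≈ 53.9361/2 ≈ 26.968
(b) Area = (√3/4)·s² = (√3/4)·31.14² = (√3/4)·969.6996 ≈ 0.433013·969.6996 ≈ 419.892

Height = 26.97, Area = 419.9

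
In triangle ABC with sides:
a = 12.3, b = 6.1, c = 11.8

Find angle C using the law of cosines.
c² = a² + b² − 2ab·cos(C)  ⇒  cos(C) = (a² + b² − c²)/(2ab)
cos(C) = (12.3² + 6.1² − 11.8²)/(2·12.3·6.1) = (151.29 + 37.21 − 139.24)/150.06 = 49.26/150.06 ≈ 0.328269
C = arccos(0.328269) ≈ 70.8363°

C = 70.84°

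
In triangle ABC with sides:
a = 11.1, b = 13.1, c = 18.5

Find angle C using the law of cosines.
c² = a² + b² − 2ab·cos(C)  ⇒  cos(C) = (a² + b² − c²)/(2ab)
cos(C) = (11.1² + 13.1² − 18.5²)/(2·11.1·13.1) = (123.21 + 171.61 − 342.25)/290.82 = -47.43/290.82 ≈ -0.163091
C = arccos(-0.163091) ≈ 99.3863°

C = 99.39°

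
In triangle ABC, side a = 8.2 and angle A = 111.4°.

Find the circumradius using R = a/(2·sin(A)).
R = a/(2·sin(A)) = 8.2/(2·sin(111.4°))
sin(111.4°) ≈ 0.931056
R ≈ 8.2/(2·0.931056) = 8.2/1.86211 ≈ 4.4036

R = 4.404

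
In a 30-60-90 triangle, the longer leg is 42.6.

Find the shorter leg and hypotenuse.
In a 30-60-90 triangle the sides are in ratio 1 : √3 : 2, so short leg = long leg/√3 and hypotenuse = 2·(short leg).
Short leg = 42.6/√3 ≈ 42.6/1.73205 ≈ 24.5951
Hypotenuse = 2·24.5951 ≈ 49.1902

Short leg = 24.6, Hypotenuse = 49.19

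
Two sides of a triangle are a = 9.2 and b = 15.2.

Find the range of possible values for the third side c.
Triangle inequality: |a − b| < c < a + b
|a − b| = |9.2 − 15.2| = 6
a + b = 9.2 + 15.2 = 24.4

6 < c < 24.4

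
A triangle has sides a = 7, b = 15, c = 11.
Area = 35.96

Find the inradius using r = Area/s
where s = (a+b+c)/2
s = (7 + 15 + 11)/2 = 33/2 = 16.5
r = Area/s = 35.96/16.5 ≈ 2.17939

r = 2.179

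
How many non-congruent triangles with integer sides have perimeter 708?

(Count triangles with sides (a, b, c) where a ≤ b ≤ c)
Let a ≤ b ≤ c with a + b + c = 708. The only binding inequality is a + b > c, i.e. 708 − c > c, so c < 708/2; and c ≥ 708/3 since c is the largest side.
So 236 ≤ c ≤ 353. For each c, b runs from ⌈(708 − c)/2⌉ up to c (then a = 708 − b − c satisfies 1 ≤ a ≤ b automatically), giving c − ⌈(708 − c)/2⌉ + 1 choices.
Summing over c: 1 + 2 + 4 + 5 + … + 175 + 176  (118 terms, c = 236, …, 353) = 10443
Check (closed form: nearest integer to p²/48 for even p, (p+3)²/48 for odd p): 708²/48 = 501264/48 ≈ 10443.00 → 10443

10443 triangles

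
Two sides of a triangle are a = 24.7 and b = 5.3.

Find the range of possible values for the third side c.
Triangle inequality: |a − b| < c < a + b
|a − b| = |24.7 − 5.3| = 19.4
a + b = 24.7 + 5.3 = 30

19.4 < c < 30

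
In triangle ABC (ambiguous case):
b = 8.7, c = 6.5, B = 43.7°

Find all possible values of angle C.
b/sin(B) = c/sin(C)  ⇒  sin(C) = c·sin(B)/b = 6.5·sin(43.7°)/8.7
sin(43.7°) ≈ 0.690882
sin(C) ≈ 6.5·0.690882/8.7 ≈ 4.49074/8.7 ≈ 0.516177
Candidate 1: C₁ = arcsin(0.516177) ≈ 31.0761°  →  A = 180° − 43.7° − 31.0761° ≈ 105.224° > 0, valid
Candidate 2: C₂ = 180° − C₁ ≈ 148.924°  →  A = 180° − 43.7° − 148.924° ≈ -12.6239° ≤ 0, not a valid triangle

C = 31.08° (one solution)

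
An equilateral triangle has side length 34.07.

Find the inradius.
r = Area/s with s the semi-perimeter.
Area = (√3/4)·34.07² = (√3/4)·1160.7649 ≈ 0.433013·1160.7649 ≈ 502.626
s = 3·34.07/2 = 51.105
r ≈ 502.626/51.105 ≈ 9.83516
(Equivalently r = side/(2√3) = 34.07/3.4641 ≈ 9.83516.)

r = 9.835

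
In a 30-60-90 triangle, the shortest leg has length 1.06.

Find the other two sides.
In a 30-60-90 triangle the sides are in ratio 1 : √3 : 2 (short leg : long leg : hypotenuse).
Long leg = 1.06·√3 ≈ 1.06·1.73205 ≈ 1.83597
Hypotenuse = 2·1.06 = 2.12

Long leg = 1.06√3 = 1.836, Hypotenuse = 2.12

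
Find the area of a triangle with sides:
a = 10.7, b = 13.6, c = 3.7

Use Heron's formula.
s = (10.7 + 13.6 + 3.7)/2 = 28/2 = 14
s − a = 3.3, s − b = 0.4, s − c = 10.3
s(s−a)(s−b)(s−c) = 14·3.3·0.4·10.3 ≈ 190.344
Area = √190.344 ≈ 13.7965

Area = 13.8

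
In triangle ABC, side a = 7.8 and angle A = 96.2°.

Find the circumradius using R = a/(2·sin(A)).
R = a/(2·sin(A)) = 7.8/(2·sin(96.2°))
sin(96.2°) ≈ 0.994151
R ≈ 7.8/(2·0.994151) = 7.8/1.9883 ≈ 3.92295

R = 3.923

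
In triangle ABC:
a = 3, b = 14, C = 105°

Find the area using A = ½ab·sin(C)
A = ½·a·b·sin(C) = ½·3·14·sin(105°)
sin(105°) ≈ 0.965926
A ≈ ½·42·0.965926 = 21·0.965926 ≈ 20.2844

Area = 20.28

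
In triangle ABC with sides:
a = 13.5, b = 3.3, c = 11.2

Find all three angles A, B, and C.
Law of cosines for each angle (a² = 182.25, b² = 10.89, c² = 125.44):
cos(A) = (b² + c² − a²)/(2bc) = (10.89 + 125.44 − 182.25)/(2·3.3·11.2) = -45.92/73.92 ≈ -0.621212  ⇒  A ≈ 128.405°
cos(B) = (a² + c² − b²)/(2ac) = (182.25 + 125.44 − 10.89)/(2·13.5·11.2) = 296.8/302.4 ≈ 0.981481  ⇒  B ≈ 11.0437°
cos(C) = (a² + b² − c²)/(2ab) = (182.25 + 10.89 − 125.44)/(2·13.5·3.3) = 67.7/89.1 ≈ 0.75982  ⇒  C ≈ 40.5516°
Check: A + B + C ≈ 180°

A = 128.4°, B = 11.04°, C = 40.55°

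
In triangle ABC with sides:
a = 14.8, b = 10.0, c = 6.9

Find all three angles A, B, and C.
Law of cosines for each angle (a² = 219.04, b² = 100, c² = 47.61):
cos(A) = (b² + c² − a²)/(2bc) = (100 + 47.61 − 219.04)/(2·10.0·6.9) = -71.43/138 ≈ -0.517609  ⇒  A ≈ 121.172°
cos(B) = (a² + c² − b²)/(2ac) = (219.04 + 47.61 − 100)/(2·14.8·6.9) = 166.65/204.24 ≈ 0.815952  ⇒  B ≈ 35.3184°
cos(C) = (a² + b² − c²)/(2ab) = (219.04 + 100 − 47.61)/(2·14.8·10.0) = 271.43/296 ≈ 0.916993  ⇒  C ≈ 23.5096°
Check: A + B + C ≈ 180°

A = 121.2°, B = 35.32°, C = 23.51°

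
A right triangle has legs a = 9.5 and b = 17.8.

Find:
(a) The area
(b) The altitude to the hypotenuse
(a) The legs are perpendicular, so Area = ½·a·b = ½·9.5·17.8 = ½·169.1 = 84.55
(b) Hypotenuse c = √(a² + b²) = √(90.25 + 316.84) = √407.09 ≈ 20.1765
    Area = ½·c·h_c  ⇒  h_c = 2·Area/c = 169.1/20.1765 ≈ 8.38105

Area = 84.55, h_c = 8.381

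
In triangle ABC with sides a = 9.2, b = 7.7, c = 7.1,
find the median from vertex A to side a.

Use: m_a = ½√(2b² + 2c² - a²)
m_a = ½√(2·7.7² + 2·7.1² − 9.2²) = ½√(2·59.29 + 2·50.41 − 84.64) = ½√(118.58 + 100.82 − 84.64) = ½√134.76
√134.76 ≈ 11.6086, so m_a ≈ 5.80431

m_a = 5.804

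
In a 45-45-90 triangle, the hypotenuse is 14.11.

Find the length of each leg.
In a 45-45-90 triangle hypotenuse = leg·√2, so leg = hypotenuse/√2.
Leg = 14.11/√2 ≈ 14.11/1.41421 ≈ 9.97728

Each leg = 9.977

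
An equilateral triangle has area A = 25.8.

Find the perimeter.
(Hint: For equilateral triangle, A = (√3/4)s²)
A = (√3/4)s²  ⇒  s² = 4A/√3 = 4·25.8/√3 = 103.2/1.73205 ≈ 59.5825
s ≈ √59.5825 ≈ 7.71897
Perimeter = 3s ≈ 3·7.71897 ≈ 23.1569

Perimeter = 23.16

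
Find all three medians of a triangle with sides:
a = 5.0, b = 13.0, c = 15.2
Median formula: m_a = ½√(2b² + 2c² − a²) (and cyclically). a² = 25, b² = 169, c² = 231.04.
m_a = ½√(2·169 + 2·231.04 − 25) = ½√775.08 ≈ ½·27.8403 ≈ 13.9201
m_b = ½√(2·25 + 2·231.04 − 169) = ½√343.08 ≈ ½·18.5224 ≈ 9.26121
m_c = ½√(2·25 + 2·169 − 231.04) = ½√156.96 ≈ ½·12.5284 ≈ 6.26418

m_a = 13.92, m_b = 9.261, m_c = 6.264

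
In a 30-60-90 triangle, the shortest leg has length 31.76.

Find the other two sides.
In a 30-60-90 triangle the sides are in ratio 1 : √3 : 2 (short leg : long leg : hypotenuse).
Long leg = 31.76·√3 ≈ 31.76·1.73205 ≈ 55.0099
Hypotenuse = 2·31.76 = 63.52

Long leg = 31.76√3 = 55.01, Hypotenuse = 63.52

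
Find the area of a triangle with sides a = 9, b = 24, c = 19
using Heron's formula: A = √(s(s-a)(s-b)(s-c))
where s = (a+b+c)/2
s = (9 + 24 + 19)/2 = 52/2 = 26
s − a = 17, s − b = 2, s − c = 7
s(s−a)(s−b)(s−c) = 26·17·2·7 = 6188
Area = √6188 ≈ 78.6638

s = 26.0, Area = 78.66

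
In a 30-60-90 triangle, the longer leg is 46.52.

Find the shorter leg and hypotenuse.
In a 30-60-90 triangle the sides are in ratio 1 : √3 : 2, so short leg = long leg/√3 and hypotenuse = 2·(short leg).
Short leg = 46.52/√3 ≈ 46.52/1.73205 ≈ 26.8583
Hypotenuse = 2·26.8583 ≈ 53.7167

Short leg = 26.86, Hypotenuse = 53.72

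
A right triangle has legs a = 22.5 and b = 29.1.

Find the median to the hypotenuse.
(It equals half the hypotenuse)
Hypotenuse c = √(a² + b²) = √(506.25 + 846.81) = √1353.06 ≈ 36.784
Median to hypotenuse = c/2 ≈ 36.784/2 ≈ 18.392

Median = 18.39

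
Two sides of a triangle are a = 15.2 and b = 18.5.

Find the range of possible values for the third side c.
Triangle inequality: |a − b| < c < a + b
|a − b| = |15.2 − 18.5| = 3.3
a + b = 15.2 + 18.5 = 33.7

3.3 < c < 33.7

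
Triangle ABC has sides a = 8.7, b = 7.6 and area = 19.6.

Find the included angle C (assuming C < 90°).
Area = ½·a·b·sin(C)  ⇒  sin(C) = 2·Area/(a·b) = 2·19.6/(8.7·7.6) = 39.2/66.12 ≈ 0.592861
C = arcsin(0.592861) ≈ 36.3603° (taking the acute solution since C < 90°)

C = 36.36°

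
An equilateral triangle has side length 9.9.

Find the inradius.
r = Area/s with s the semi-perimeter.
Area = (√3/4)·9.9² = (√3/4)·98.01 ≈ 0.433013·98.01 ≈ 42.4396
s = 3·9.9/2 = 14.85
r ≈ 42.4396/14.85 ≈ 2.85788
(Equivalently r = side/(2√3) = 9.9/3.4641 ≈ 2.85788.)

r = 2.858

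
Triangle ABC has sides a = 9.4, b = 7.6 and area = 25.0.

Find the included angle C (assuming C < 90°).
Area = ½·a·b·sin(C)  ⇒  sin(C) = 2·Area/(a·b) = 2·25.0/(9.4·7.6) = 50/71.44 ≈ 0.699888
C = arcsin(0.699888) ≈ 44.418° (taking the acute solution since C < 90°)

C = 44.42°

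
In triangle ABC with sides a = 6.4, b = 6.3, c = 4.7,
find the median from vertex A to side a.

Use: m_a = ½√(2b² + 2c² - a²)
m_a = ½√(2·6.3² + 2·4.7² − 6.4²) = ½√(2·39.69 + 2·22.09 − 40.96) = ½√(79.38 + 44.18 − 40.96) = ½√82.6
√82.6 ≈ 9.08845, so m_a ≈ 4.54423

m_a = 4.544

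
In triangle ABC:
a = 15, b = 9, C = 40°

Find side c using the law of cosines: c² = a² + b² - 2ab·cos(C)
c² = 15² + 9² − 2·15·9·cos(40°)
cos(40°) ≈ 0.766044
c² ≈ 225 + 81 − 270·(0.766044) ≈ 306 − 206.832 ≈ 99.168
c ≈ √99.168 ≈ 9.95831

c = 9.958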